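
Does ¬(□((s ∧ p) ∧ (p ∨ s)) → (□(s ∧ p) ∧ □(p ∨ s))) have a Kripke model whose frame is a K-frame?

Unsatisfiable

1. ¬(□((s ∧ p) ∧ (p ∨ s)) → (□(s ∧ p) ∧ □(p ∨ s))), 0
2. □((s ∧ p) ∧ (p ∨ s)), 0
3. ¬(□(s ∧ p) ∧ □(p ∨ s)), 0
4. ¬□(p ∨ s), 0
5. ¬(p ∨ s), 1
6. ¬p, 1
7. ¬s, 1
8. (s ∧ p) ∧ (p ∨ s), 1
9. s ∧ p, 1
10. p ∨ s, 1
11. s, 1
12. p, 1
Accessibility: 0R1
Branch closes: s and ¬s both at 1.
Every branch closes; the branch above is one of them.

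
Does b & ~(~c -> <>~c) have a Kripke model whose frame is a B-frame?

No, unsatisfiable

1. b & ~(~c -> <>~c), 0
2. b, 0
3. ~(~c -> <>~c), 0
4. ~c, 0
5. ~<>~c, 0
6. c, 0
Accessibility: 0R0
Branch closes: c and ~c both at 0.
All branches of the tableau close; one closing branch shown above.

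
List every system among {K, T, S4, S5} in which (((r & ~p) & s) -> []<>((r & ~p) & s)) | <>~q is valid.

S5

S4-tableau for the negation ~((((r & ~p) & s) -> []<>((r & ~p) & s)) | <>~q):
1. ~((((r & ~p) & s) -> []<>((r & ~p) & s)) | <>~q), u
2. ~(((r & ~p) & s) -> []<>((r & ~p) & s)), u
3. ~<>~q, u
4. (r & ~p) & s, u
5. ~[]<>((r & ~p) & s), u
6. r & ~p, u
7. s, u
8. r, u
9. ~p, u
10. q, u
11. ~<>((r & ~p) & s), v
12. q, v
13. ~((r & ~p) & s), v
14. ~s, v
Accessibility: uRu, uRv, vRv
Complete open branch: countermodel on an S4-frame, so not valid in S4, nor in K, T (the same frame is also a K-frame and a T-frame).
S5-tableau for the negation ~((((r & ~p) & s) -> []<>((r & ~p) & s)) | <>~q):
1. ~((((r & ~p) & s) -> []<>((r & ~p) & s)) | <>~q), u
2. ~(((r & ~p) & s) -> []<>((r & ~p) & s)), u
3. ~<>~q, u
4. (r & ~p) & s, u
5. ~[]<>((r & ~p) & s), u
6. r & ~p, u
7. s, u
8. r, u
9. ~p, u
10. q, u
11. ~<>((r & ~p) & s), v
12. q, v
13. ~((r & ~p) & s), u
14. ~((r & ~p) & s), v
15. ~(r & ~p), u
16. ~s, v
17. p, u
Accessibility: uRu, uRv, vRu, vRv
Branch closes: p and ~p both at u.
Every branch closes (one shown): valid in S5.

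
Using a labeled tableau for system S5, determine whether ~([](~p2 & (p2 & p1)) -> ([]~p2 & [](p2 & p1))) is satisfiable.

Unsatisfiable

1. ~([](~p2 & (p2 & p1)) -> ([]~p2 & [](p2 & p1))), u
2. [](~p2 & (p2 & p1)), u
3. ~([]~p2 & [](p2 & p1)), u
4. ~p2 & (p2 & p1), u
5. ~p2, u
6. p2 & p1, u
7. p2, u
8. p1, u
Accessibility: uRu
Branch closes: p2 and ~p2 both at u.
Every branch closes; the branch above is one of them.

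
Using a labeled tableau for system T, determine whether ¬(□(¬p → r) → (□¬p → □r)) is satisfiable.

1. ¬(□(¬p → r) → (□¬p → □r)), u
2. □(¬p → r), u
3. ¬(□¬p → □r), u
4. □¬p, u
5. ¬□r, u
6. ¬p → r, u
7. ¬p, u
8. r, u
9. ¬r, v
10. ¬p → r, v
11. ¬p, v
12. r, v
Accessibility: uRu, uRv, vRv
Branch closes: r and ¬r both at v.
(One branch shown.) All branches close.

No, unsatisfiable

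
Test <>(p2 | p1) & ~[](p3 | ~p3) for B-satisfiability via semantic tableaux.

No, unsatisfiable

1. <>(p2 | p1) & ~[](p3 | ~p3), w0
2. <>(p2 | p1), w0
3. ~[](p3 | ~p3), w0
4. p2 | p1, w1
5. p1, w1
6. ~(p3 | ~p3), w2
7. ~p3, w2
8. p3, w2
Accessibility: w0Rw0, w0Rw1, w0Rw2, w1Rw0, w1Rw1, w2Rw0, w2Rw2
Branch closes: p3 and ~p3 both at w2.
(One branch shown.) All branches close.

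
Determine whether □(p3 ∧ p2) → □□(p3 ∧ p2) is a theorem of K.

No, not valid

Tableau for the negation ¬(□(p3 ∧ p2) → □□(p3 ∧ p2)):
1. ¬(□(p3 ∧ p2) → □□(p3 ∧ p2)), w0
2. □(p3 ∧ p2), w0   [¬→-rule on 1]
3. ¬□□(p3 ∧ p2), w0   [¬→-rule on 1]
4. ¬□(p3 ∧ p2), w1   [¬□-rule on 3: fresh world w1, w0Rw1]
5. p3 ∧ p2, w1   [□-rule on 2 via w0Rw1]
6. p3, w1   [∧-rule on 5]
7. p2, w1   [∧-rule on 5]
8. ¬(p3 ∧ p2), w2   [¬□-rule on 4: fresh world w2, w1Rw2]
9. ¬p2, w2   [¬∧-rule on 8 (branches; this branch)]
Accessibility: w0Rw1, w1Rw2
The negation has an open branch (countermodel exists).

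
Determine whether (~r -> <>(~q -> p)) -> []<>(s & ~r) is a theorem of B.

No, not valid

Tableau for the negation ~((~r -> <>(~q -> p)) -> []<>(s & ~r)):
1. ~((~r -> <>(~q -> p)) -> []<>(s & ~r)), w0
2. ~r -> <>(~q -> p), w0
3. ~[]<>(s & ~r), w0
4. <>(~q -> p), w0
5. ~<>(s & ~r), w1
6. ~(s & ~r), w0
7. ~(s & ~r), w1
8. r, w0
9. r, w1
10. ~q -> p, w2
11. p, w2
Accessibility: w0Rw0, w0Rw1, w0Rw2, w1Rw0, w1Rw1, w2Rw0, w2Rw2
The negation has an open branch (countermodel exists).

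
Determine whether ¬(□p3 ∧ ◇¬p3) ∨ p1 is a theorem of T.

Yes, valid

Tableau for the negation ¬(¬(□p3 ∧ ◇¬p3) ∨ p1):
1. ¬(¬(□p3 ∧ ◇¬p3) ∨ p1), w0
2. □p3 ∧ ◇¬p3, w0
3. ¬p1, w0
4. □p3, w0
5. ◇¬p3, w0
6. p3, w0
7. ¬p3, w1
8. p3, w1
Accessibility: w0Rw0, w0Rw1, w1Rw1
Branch closes: p3 and ¬p3 both at w1.
Every branch of the negation's tableau closes; the branch above is one of them.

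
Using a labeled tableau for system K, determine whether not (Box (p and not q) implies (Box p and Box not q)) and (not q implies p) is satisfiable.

1. not (Box (p and not q) implies (Box p and Box not q)) and (not q implies p), w0
2. not (Box (p and not q) implies (Box p and Box not q)), w0
3. not q implies p, w0
4. Box (p and not q), w0
5. not (Box p and Box not q), w0
6. p, w0
7. not Box not q, w0
8. q, w1
9. p and not q, w1
10. p, w1
11. not q, w1
Accessibility: w0Rw1
Branch closes: q and not q both at w1.
(One branch shown.) All branches close.

Unsatisfiable (every branch closes)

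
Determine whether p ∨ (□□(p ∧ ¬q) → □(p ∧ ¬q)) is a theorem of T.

Valid

Tableau for the negation ¬(p ∨ (□□(p ∧ ¬q) → □(p ∧ ¬q))):
1. ¬(p ∨ (□□(p ∧ ¬q) → □(p ∧ ¬q))), u
2. ¬p, u
3. ¬(□□(p ∧ ¬q) → □(p ∧ ¬q)), u
4. □□(p ∧ ¬q), u
5. ¬□(p ∧ ¬q), u
6. □(p ∧ ¬q), u
7. p ∧ ¬q, u
8. p, u
9. ¬q, u
Accessibility: uRu
Branch closes: p and ¬p both at u.
All branches of the negation close; one closing branch shown above.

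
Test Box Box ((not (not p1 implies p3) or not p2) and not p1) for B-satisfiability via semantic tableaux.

Satisfiable (open branch found)

1. Box Box ((not (not p1 implies p3) or not p2) and not p1), u
2. Box ((not (not p1 implies p3) or not p2) and not p1), u   [Box-rule on 1 via uRu]
3. (not (not p1 implies p3) or not p2) and not p1, u   [Box-rule on 2 via uRu]
4. not (not p1 implies p3) or not p2, u   [and-rule on 3]
5. not p1, u   [and-rule on 3]
6. not p2, u   [or-rule on 4 (branches; this branch)]
Accessibility: uRu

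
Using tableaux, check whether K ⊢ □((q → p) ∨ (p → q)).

Yes, valid

Tableau for the negation ¬□((q → p) ∨ (p → q)):
1. ¬□((q → p) ∨ (p → q)), 0
2. ¬((q → p) ∨ (p → q)), 1   [¬□-rule on 1: fresh world 1, 0R1]
3. ¬(q → p), 1   [¬∨-rule on 2]
4. ¬(p → q), 1   [¬∨-rule on 2]
5. q, 1   [¬→-rule on 3]
6. ¬p, 1   [¬→-rule on 3]
7. p, 1   [¬→-rule on 4]
8. ¬q, 1   [¬→-rule on 4]
Accessibility: 0R1
Branch closes: p and ¬p both at 1.
All branches of the negation close; one closing branch shown above.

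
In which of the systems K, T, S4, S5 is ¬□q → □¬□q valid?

S5-tableau for the negation ¬(¬□q → □¬□q):
1. ¬(¬□q → □¬□q), 0
2. ¬□q, 0
3. ¬□¬□q, 0
4. ¬q, 1
5. □q, 2
6. q, 0
7. q, 1
Accessibility: 0R0, 0R1, 0R2, 1R0, 1R1, 1R2, 2R0, 2R1, 2R2
Branch closes: q and ¬q both at 1.
Every branch closes (one shown): valid in S5.
S4-tableau for the negation ¬(¬□q → □¬□q):
1. ¬(¬□q → □¬□q), 0
2. ¬□q, 0
3. ¬□¬□q, 0
4. ¬q, 1
5. □q, 2
6. q, 2
Accessibility: 0R0, 0R1, 0R2, 1R1, 2R2
Complete open branch: countermodel on an S4-frame, so not valid in S4, nor in K, T (the same frame is also a K-frame and a T-frame).

S5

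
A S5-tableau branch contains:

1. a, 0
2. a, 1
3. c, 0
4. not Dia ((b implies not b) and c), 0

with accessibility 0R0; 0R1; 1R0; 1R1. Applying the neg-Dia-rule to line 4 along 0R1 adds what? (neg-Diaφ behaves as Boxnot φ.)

neg-Diaφ behaves as Boxnot φ: propagate the negated body to each accessible world.

not ((b implies not b) and c), 1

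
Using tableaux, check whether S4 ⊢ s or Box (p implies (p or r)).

Tableau for the negation not (s or Box (p implies (p or r))):
1. not (s or Box (p implies (p or r))), 0
2. not s, 0   [neg-or-rule on 1]
3. not Box (p implies (p or r)), 0   [neg-or-rule on 1]
4. not (p implies (p or r)), 1   [neg-Box-rule on 3: fresh world 1, 0R1]
5. p, 1   [neg-implies-rule on 4]
6. not (p or r), 1   [neg-implies-rule on 4]
7. not p, 1   [neg-or-rule on 6]
8. not r, 1   [neg-or-rule on 6]
Accessibility: 0R0, 0R1, 1R1
Branch closes: p and not p both at 1.
All branches of the negation close; one closing branch shown above.

Yes, valid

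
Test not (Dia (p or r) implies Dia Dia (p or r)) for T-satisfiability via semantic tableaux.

No, unsatisfiable

1. not (Dia (p or r) implies Dia Dia (p or r)), u
2. Dia (p or r), u   [neg-implies-rule on 1]
3. not Dia Dia (p or r), u   [neg-implies-rule on 1]
4. not Dia (p or r), u   [neg-Dia-rule on 3 via uRu]
5. not (p or r), u   [neg-Dia-rule on 4 via uRu]
6. not p, u   [neg-or-rule on 5]
7. not r, u   [neg-or-rule on 5]
8. p or r, v   [Dia-rule on 2: fresh world v, uRv]
9. not Dia (p or r), v   [neg-Dia-rule on 3 via uRv]
10. not (p or r), v   [neg-Dia-rule on 4 via uRv]
11. not p, v   [neg-or-rule on 10]
12. not r, v   [neg-or-rule on 10]
13. r, v   [or-rule on 8 (branches; this branch)]
Accessibility: uRu, uRv, vRv
Branch closes: r and not r both at v.
Every branch closes; the branch above is one of them.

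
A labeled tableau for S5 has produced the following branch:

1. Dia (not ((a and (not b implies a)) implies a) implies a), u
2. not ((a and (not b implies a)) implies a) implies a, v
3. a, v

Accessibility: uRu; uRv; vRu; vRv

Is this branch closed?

No, open

No atom appears with both signs at the same world.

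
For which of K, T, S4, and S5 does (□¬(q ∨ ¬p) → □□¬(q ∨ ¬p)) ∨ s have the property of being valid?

S4, S5

T-tableau for the negation ¬((□¬(q ∨ ¬p) → □□¬(q ∨ ¬p)) ∨ s):
1. ¬((□¬(q ∨ ¬p) → □□¬(q ∨ ¬p)) ∨ s), w0
2. ¬(□¬(q ∨ ¬p) → □□¬(q ∨ ¬p)), w0
3. ¬s, w0
4. □¬(q ∨ ¬p), w0
5. ¬□□¬(q ∨ ¬p), w0
6. ¬(q ∨ ¬p), w0
7. ¬q, w0
8. p, w0
9. ¬□¬(q ∨ ¬p), w1
10. ¬(q ∨ ¬p), w1
11. ¬q, w1
12. p, w1
13. q ∨ ¬p, w2
14. ¬p, w2
Accessibility: w0Rw0, w0Rw1, w1Rw1, w1Rw2, w2Rw2
Complete open branch: countermodel on a T-frame, so not valid in T, nor in K (the same frame is also a K-frame).
S4-tableau for the negation ¬((□¬(q ∨ ¬p) → □□¬(q ∨ ¬p)) ∨ s):
1. ¬((□¬(q ∨ ¬p) → □□¬(q ∨ ¬p)) ∨ s), w0
2. ¬(□¬(q ∨ ¬p) → □□¬(q ∨ ¬p)), w0
3. ¬s, w0
4. □¬(q ∨ ¬p), w0
5. ¬□□¬(q ∨ ¬p), w0
6. ¬(q ∨ ¬p), w0
7. ¬q, w0
8. p, w0
9. ¬□¬(q ∨ ¬p), w1
10. ¬(q ∨ ¬p), w1
11. ¬q, w1
12. p, w1
13. q ∨ ¬p, w2
14. ¬(q ∨ ¬p), w2
15. ¬q, w2
16. p, w2
17. ¬p, w2
Accessibility: w0Rw0, w0Rw1, w0Rw2, w1Rw1, w1Rw2, w2Rw2
Branch closes: p and ¬p both at w2.
Every branch closes (one shown): valid in S4, hence also in S5 (every theorem of S4 is a theorem of S5).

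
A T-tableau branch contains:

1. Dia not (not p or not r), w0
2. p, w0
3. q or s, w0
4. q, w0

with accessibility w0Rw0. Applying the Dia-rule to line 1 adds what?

a fresh world w1 with w0Rw1, and not (not p or not r) at w1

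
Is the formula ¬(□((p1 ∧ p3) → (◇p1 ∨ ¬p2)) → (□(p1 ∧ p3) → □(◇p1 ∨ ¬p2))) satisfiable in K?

No, unsatisfiable

1. ¬(□((p1 ∧ p3) → (◇p1 ∨ ¬p2)) → (□(p1 ∧ p3) → □(◇p1 ∨ ¬p2))), u
2. □((p1 ∧ p3) → (◇p1 ∨ ¬p2)), u
3. ¬(□(p1 ∧ p3) → □(◇p1 ∨ ¬p2)), u
4. □(p1 ∧ p3), u
5. ¬□(◇p1 ∨ ¬p2), u
6. ¬(◇p1 ∨ ¬p2), v
7. ¬◇p1, v
8. p2, v
9. (p1 ∧ p3) → (◇p1 ∨ ¬p2), v
10. p1 ∧ p3, v
11. p1, v
12. p3, v
13. ◇p1 ∨ ¬p2, v
14. ◇p1, v
15. p1, w
16. ¬p1, w
Accessibility: uRv, vRw
Branch closes: p1 and ¬p1 both at w.
Every branch closes; the branch above is one of them.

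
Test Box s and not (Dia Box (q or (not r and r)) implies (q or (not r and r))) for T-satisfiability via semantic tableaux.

Yes, satisfiable

1. Box s and not (Dia Box (q or (not r and r)) implies (q or (not r and r))), u
2. Box s, u   [and-rule on 1]
3. not (Dia Box (q or (not r and r)) implies (q or (not r and r))), u   [and-rule on 1]
4. Dia Box (q or (not r and r)), u   [neg-implies-rule on 3]
5. not (q or (not r and r)), u   [neg-implies-rule on 3]
6. not q, u   [neg-or-rule on 5]
7. not (not r and r), u   [neg-or-rule on 5]
8. s, u   [Box-rule on 2 via uRu]
9. not r, u   [neg-and-rule on 7 (branches; this branch)]
10. Box (q or (not r and r)), v   [Dia-rule on 4: fresh world v, uRv]
11. s, v   [Box-rule on 2 via uRv]
12. q or (not r and r), v   [Box-rule on 10 via vRv]
13. q, v   [or-rule on 12 (branches; this branch)]
Accessibility: uRu, uRv, vRv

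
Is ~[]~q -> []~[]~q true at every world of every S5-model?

Yes, valid

Tableau for the negation ~(~[]~q -> []~[]~q):
1. ~(~[]~q -> []~[]~q), w0
2. ~[]~q, w0   [~->-rule on 1]
3. ~[]~[]~q, w0   [~->-rule on 1]
4. q, w1   [~[]-rule on 2: fresh world w1, w0Rw1]
5. []~q, w2   [~[]-rule on 3: fresh world w2, w0Rw2]
6. ~q, w0   [[]-rule on 5 via w2Rw0]
7. ~q, w1   [[]-rule on 5 via w2Rw1]
Accessibility: w0Rw0, w0Rw1, w0Rw2, w1Rw0, w1Rw1, w1Rw2, w2Rw0, w2Rw1, w2Rw2
Branch closes: q and ~q both at w1.
Every branch of the negation's tableau closes; the branch above is one of them.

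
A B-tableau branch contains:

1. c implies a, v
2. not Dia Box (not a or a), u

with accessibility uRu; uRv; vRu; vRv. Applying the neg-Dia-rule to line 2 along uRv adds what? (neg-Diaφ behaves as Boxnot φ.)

neg-Diaφ behaves as Boxnot φ: propagate the negated body to each accessible world.

not Box (not a or a), v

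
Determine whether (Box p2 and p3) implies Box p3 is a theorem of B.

Tableau for the negation not ((Box p2 and p3) implies Box p3):
1. not ((Box p2 and p3) implies Box p3), u
2. Box p2 and p3, u
3. not Box p3, u
4. Box p2, u
5. p3, u
6. p2, u
7. not p3, v
8. p2, v
Accessibility: uRu, uRv, vRu, vRv
The negation has an open branch (countermodel exists).

Invalid (countermodel exists)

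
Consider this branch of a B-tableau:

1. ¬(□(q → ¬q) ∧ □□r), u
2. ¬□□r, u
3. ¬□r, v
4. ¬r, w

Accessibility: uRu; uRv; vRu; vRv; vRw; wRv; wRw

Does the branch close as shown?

No atom appears with both signs at the same world.

Open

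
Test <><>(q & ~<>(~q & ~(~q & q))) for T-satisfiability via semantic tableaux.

Yes, satisfiable

1. <><>(q & ~<>(~q & ~(~q & q))), u
2. <>(q & ~<>(~q & ~(~q & q))), v
3. q & ~<>(~q & ~(~q & q)), w
4. q, w
5. ~<>(~q & ~(~q & q)), w
6. ~(~q & ~(~q & q)), w
Accessibility: uRu, uRv, vRv, vRw, wRw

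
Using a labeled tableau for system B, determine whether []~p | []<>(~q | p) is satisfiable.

Satisfiable (open branch found)

1. []~p | []<>(~q | p), w0
2. []<>(~q | p), w0
3. <>(~q | p), w0
4. ~q | p, w1
5. <>(~q | p), w1
6. p, w1
7. ~q | p, w2
8. p, w2
Accessibility: w0Rw0, w0Rw1, w1Rw0, w1Rw1, w1Rw2, w2Rw1, w2Rw2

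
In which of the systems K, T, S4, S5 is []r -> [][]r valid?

T-tableau for the negation ~([]r -> [][]r):
1. ~([]r -> [][]r), u
2. []r, u
3. ~[][]r, u
4. r, u
5. ~[]r, v
6. r, v
7. ~r, w
Accessibility: uRu, uRv, vRv, vRw, wRw
Complete open branch: countermodel on a T-frame, so not valid in T, nor in K (the same frame is also a K-frame).
S4-tableau for the negation ~([]r -> [][]r):
1. ~([]r -> [][]r), u
2. []r, u
3. ~[][]r, u
4. r, u
5. ~[]r, v
6. r, v
7. ~r, w
8. r, w
Accessibility: uRu, uRv, uRw, vRv, vRw, wRw
Branch closes: r and ~r both at w.
Every branch closes (one shown): valid in S4, hence also in S5 (every theorem of S4 is a theorem of S5).

S4, S5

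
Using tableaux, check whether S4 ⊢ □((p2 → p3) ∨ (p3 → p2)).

Valid in S4

Tableau for the negation ¬□((p2 → p3) ∨ (p3 → p2)):
1. ¬□((p2 → p3) ∨ (p3 → p2)), 0
2. ¬((p2 → p3) ∨ (p3 → p2)), 1   [¬□-rule on 1: fresh world 1, 0R1]
3. ¬(p2 → p3), 1   [¬∨-rule on 2]
4. ¬(p3 → p2), 1   [¬∨-rule on 2]
5. p2, 1   [¬→-rule on 3]
6. ¬p3, 1   [¬→-rule on 3]
7. p3, 1   [¬→-rule on 4]
8. ¬p2, 1   [¬→-rule on 4]
Accessibility: 0R0, 0R1, 1R1
Branch closes: p3 and ¬p3 both at 1.
All branches of the negation close; one closing branch shown above.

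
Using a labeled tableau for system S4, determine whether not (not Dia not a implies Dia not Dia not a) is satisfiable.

No, unsatisfiable

1. not (not Dia not a implies Dia not Dia not a), u
2. not Dia not a, u   [neg-implies-rule on 1]
3. not Dia not Dia not a, u   [neg-implies-rule on 1]
4. a, u   [neg-Dia-rule on 2 via uRu]
5. Dia not a, u   [neg-Dia-rule on 3 via uRu]
6. not a, v   [Dia-rule on 5: fresh world v, uRv]
7. a, v   [neg-Dia-rule on 2 via uRv]
Accessibility: uRu, uRv, vRv
Branch closes: a and not a both at v.
(One branch shown.) All branches close.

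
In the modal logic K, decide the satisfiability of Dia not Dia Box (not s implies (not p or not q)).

Satisfiable (open branch found)

1. Dia not Dia Box (not s implies (not p or not q)), w0
2. not Dia Box (not s implies (not p or not q)), w1
Accessibility: w0Rw1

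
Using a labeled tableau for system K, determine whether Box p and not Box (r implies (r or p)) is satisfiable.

1. Box p and not Box (r implies (r or p)), w0
2. Box p, w0
3. not Box (r implies (r or p)), w0
4. not (r implies (r or p)), w1
5. r, w1
6. not (r or p), w1
7. not r, w1
8. not p, w1
Accessibility: w0Rw1
Branch closes: r and not r both at w1.
All branches of the tableau close; one closing branch shown above.

No, unsatisfiable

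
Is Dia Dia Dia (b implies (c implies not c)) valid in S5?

Invalid (countermodel exists)

Tableau for the negation not Dia Dia Dia (b implies (c implies not c)):
1. not Dia Dia Dia (b implies (c implies not c)), w0
2. not Dia Dia (b implies (c implies not c)), w0
3. not Dia (b implies (c implies not c)), w0
4. not (b implies (c implies not c)), w0
5. b, w0
6. not (c implies not c), w0
7. c, w0
Accessibility: w0Rw0
The negation has an open branch (countermodel exists).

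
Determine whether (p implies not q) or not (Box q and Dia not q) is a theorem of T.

Valid

Tableau for the negation not ((p implies not q) or not (Box q and Dia not q)):
1. not ((p implies not q) or not (Box q and Dia not q)), u
2. not (p implies not q), u   [neg-or-rule on 1]
3. Box q and Dia not q, u   [neg-or-rule on 1]
4. p, u   [neg-implies-rule on 2]
5. q, u   [neg-implies-rule on 2]
6. Box q, u   [and-rule on 3]
7. Dia not q, u   [and-rule on 3]
8. not q, v   [Dia-rule on 7: fresh world v, uRv]
9. q, v   [Box-rule on 6 via uRv]
Accessibility: uRu, uRv, vRv
Branch closes: q and not q both at v.
All branches of the negation close; one closing branch shown above.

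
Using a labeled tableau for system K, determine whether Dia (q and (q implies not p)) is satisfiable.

Satisfiable (open branch found)

1. Dia (q and (q implies not p)), 0
2. q and (q implies not p), 1   [Dia-rule on 1: fresh world 1, 0R1]
3. q, 1   [and-rule on 2]
4. q implies not p, 1   [and-rule on 2]
5. not p, 1   [implies-rule on 4 (branches; this branch)]
Accessibility: 0R1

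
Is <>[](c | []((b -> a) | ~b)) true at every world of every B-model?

Tableau for the negation ~<>[](c | []((b -> a) | ~b)):
1. ~<>[](c | []((b -> a) | ~b)), w0
2. ~[](c | []((b -> a) | ~b)), w0
3. ~(c | []((b -> a) | ~b)), w1
4. ~c, w1
5. ~[]((b -> a) | ~b), w1
6. ~[](c | []((b -> a) | ~b)), w1
7. ~((b -> a) | ~b), w2
8. ~(b -> a), w2
9. b, w2
10. ~a, w2
11. ~(c | []((b -> a) | ~b)), w3
12. ~c, w3
13. ~[]((b -> a) | ~b), w3
14. ~((b -> a) | ~b), w4
15. ~(b -> a), w4
16. b, w4
17. ~a, w4
Accessibility: w0Rw0, w0Rw1, w1Rw0, w1Rw1, w1Rw2, w1Rw3, w2Rw1, w2Rw2, w3Rw1, w3Rw3, w3Rw4, w4Rw3, w4Rw4
The negation has an open branch (countermodel exists).

Not valid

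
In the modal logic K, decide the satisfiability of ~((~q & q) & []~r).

Satisfiable (open branch found)

1. ~((~q & q) & []~r), u
2. ~[]~r, u   [~&-rule on 1 (branches; this branch)]
3. r, v   [~[]-rule on 2: fresh world v, uRv]
Accessibility: uRv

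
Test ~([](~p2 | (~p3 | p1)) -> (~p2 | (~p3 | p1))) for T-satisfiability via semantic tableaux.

No, unsatisfiable

1. ~([](~p2 | (~p3 | p1)) -> (~p2 | (~p3 | p1))), w0
2. [](~p2 | (~p3 | p1)), w0   [~->-rule on 1]
3. ~(~p2 | (~p3 | p1)), w0   [~->-rule on 1]
4. p2, w0   [~|-rule on 3]
5. ~(~p3 | p1), w0   [~|-rule on 3]
6. p3, w0   [~|-rule on 5]
7. ~p1, w0   [~|-rule on 5]
8. ~p2 | (~p3 | p1), w0   [[]-rule on 2 via w0Rw0]
9. ~p3 | p1, w0   [|-rule on 8 (branches; this branch)]
10. p1, w0   [|-rule on 9 (branches; this branch)]
Accessibility: w0Rw0
Branch closes: p1 and ~p1 both at w0.
(One branch shown.) All branches close.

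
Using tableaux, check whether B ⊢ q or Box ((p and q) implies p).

Tableau for the negation not (q or Box ((p and q) implies p)):
1. not (q or Box ((p and q) implies p)), u
2. not q, u
3. not Box ((p and q) implies p), u
4. not ((p and q) implies p), v
5. p and q, v
6. not p, v
7. p, v
8. q, v
Accessibility: uRu, uRv, vRu, vRv
Branch closes: p and not p both at v.
All branches of the negation close; one closing branch shown above.

Yes, valid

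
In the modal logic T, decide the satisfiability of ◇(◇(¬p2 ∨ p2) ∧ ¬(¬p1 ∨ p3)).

1. ◇(◇(¬p2 ∨ p2) ∧ ¬(¬p1 ∨ p3)), w0
2. ◇(¬p2 ∨ p2) ∧ ¬(¬p1 ∨ p3), w1
3. ◇(¬p2 ∨ p2), w1
4. ¬(¬p1 ∨ p3), w1
5. p1, w1
6. ¬p3, w1
7. ¬p2 ∨ p2, w2
8. p2, w2
Accessibility: w0Rw0, w0Rw1, w1Rw1, w1Rw2, w2Rw2

Satisfiable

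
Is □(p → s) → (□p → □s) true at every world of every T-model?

Valid

Tableau for the negation ¬(□(p → s) → (□p → □s)):
1. ¬(□(p → s) → (□p → □s)), 0
2. □(p → s), 0
3. ¬(□p → □s), 0
4. □p, 0
5. ¬□s, 0
6. p → s, 0
7. p, 0
8. s, 0
9. ¬s, 1
10. p → s, 1
11. p, 1
12. s, 1
Accessibility: 0R0, 0R1, 1R1
Branch closes: s and ¬s both at 1.
Every branch of the negation's tableau closes; the branch above is one of them.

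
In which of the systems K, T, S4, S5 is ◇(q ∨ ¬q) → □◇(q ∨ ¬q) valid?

T, S4, S5

K-tableau for the negation ¬(◇(q ∨ ¬q) → □◇(q ∨ ¬q)):
1. ¬(◇(q ∨ ¬q) → □◇(q ∨ ¬q)), w0
2. ◇(q ∨ ¬q), w0   [¬→-rule on 1]
3. ¬□◇(q ∨ ¬q), w0   [¬→-rule on 1]
4. q ∨ ¬q, w1   [◇-rule on 2: fresh world w1, w0Rw1]
5. ¬q, w1   [∨-rule on 4 (branches; this branch)]
6. ¬◇(q ∨ ¬q), w2   [¬□-rule on 3: fresh world w2, w0Rw2]
Accessibility: w0Rw1, w0Rw2
Complete open branch: countermodel on a K-frame, so not valid in K.
T-tableau for the negation ¬(◇(q ∨ ¬q) → □◇(q ∨ ¬q)):
1. ¬(◇(q ∨ ¬q) → □◇(q ∨ ¬q)), w0
2. ◇(q ∨ ¬q), w0   [¬→-rule on 1]
3. ¬□◇(q ∨ ¬q), w0   [¬→-rule on 1]
4. q ∨ ¬q, w1   [◇-rule on 2: fresh world w1, w0Rw1]
5. ¬q, w1   [∨-rule on 4 (branches; this branch)]
6. ¬◇(q ∨ ¬q), w2   [¬□-rule on 3: fresh world w2, w0Rw2]
7. ¬(q ∨ ¬q), w2   [¬◇-rule on 6 via w2Rw2]
8. ¬q, w2   [¬∨-rule on 7]
9. q, w2   [¬∨-rule on 7]
Accessibility: w0Rw0, w0Rw1, w0Rw2, w1Rw1, w2Rw2
Branch closes: q and ¬q both at w2.
Every branch closes (one shown): valid in T, hence also in S4, S5 (every theorem of T is a theorem of S4 and S5).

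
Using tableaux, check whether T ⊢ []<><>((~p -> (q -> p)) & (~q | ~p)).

No, not valid

Tableau for the negation ~[]<><>((~p -> (q -> p)) & (~q | ~p)):
1. ~[]<><>((~p -> (q -> p)) & (~q | ~p)), u
2. ~<><>((~p -> (q -> p)) & (~q | ~p)), v
3. ~<>((~p -> (q -> p)) & (~q | ~p)), v
4. ~((~p -> (q -> p)) & (~q | ~p)), v
5. ~(~q | ~p), v
6. q, v
7. p, v
Accessibility: uRu, uRv, vRv
The negation has an open branch (countermodel exists).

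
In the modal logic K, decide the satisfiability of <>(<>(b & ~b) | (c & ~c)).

1. <>(<>(b & ~b) | (c & ~c)), w0
2. <>(b & ~b) | (c & ~c), w1
3. <>(b & ~b), w1
4. b & ~b, w2
5. b, w2
6. ~b, w2
Accessibility: w0Rw1, w1Rw2
Branch closes: b and ~b both at w2.
Every branch closes; the branch above is one of them.

Unsatisfiable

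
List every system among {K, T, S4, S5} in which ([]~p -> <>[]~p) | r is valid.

T-tableau for the negation ~(([]~p -> <>[]~p) | r):
1. ~(([]~p -> <>[]~p) | r), 0
2. ~([]~p -> <>[]~p), 0
3. ~r, 0
4. []~p, 0
5. ~<>[]~p, 0
6. ~p, 0
7. ~[]~p, 0
8. p, 1
9. ~p, 1
Accessibility: 0R0, 0R1, 1R1
Branch closes: p and ~p both at 1.
Every branch closes (one shown): valid in T, hence also in S4, S5 (every theorem of T is a theorem of S4 and S5).
K-tableau for the negation ~(([]~p -> <>[]~p) | r):
1. ~(([]~p -> <>[]~p) | r), 0
2. ~([]~p -> <>[]~p), 0
3. ~r, 0
4. []~p, 0
5. ~<>[]~p, 0
Complete open branch: countermodel on a K-frame, so not valid in K.

T, S4, S5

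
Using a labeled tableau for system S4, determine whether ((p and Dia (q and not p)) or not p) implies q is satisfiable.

1. ((p and Dia (q and not p)) or not p) implies q, 0
2. q, 0
Accessibility: 0R0

Satisfiable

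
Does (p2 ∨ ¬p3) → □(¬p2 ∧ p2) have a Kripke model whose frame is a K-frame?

1. (p2 ∨ ¬p3) → □(¬p2 ∧ p2), w0
2. □(¬p2 ∧ p2), w0

Satisfiable (open branch found)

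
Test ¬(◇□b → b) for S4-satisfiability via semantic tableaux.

Yes, satisfiable

1. ¬(◇□b → b), w0
2. ◇□b, w0   [¬→-rule on 1]
3. ¬b, w0   [¬→-rule on 1]
4. □b, w1   [◇-rule on 2: fresh world w1, w0Rw1]
5. b, w1   [□-rule on 4 via w1Rw1]
Accessibility: w0Rw0, w0Rw1, w1Rw1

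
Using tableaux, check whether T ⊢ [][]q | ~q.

No, not valid

Tableau for the negation ~([][]q | ~q):
1. ~([][]q | ~q), u
2. ~[][]q, u   [~|-rule on 1]
3. q, u   [~|-rule on 1]
4. ~[]q, v   [~[]-rule on 2: fresh world v, uRv]
5. ~q, w   [~[]-rule on 4: fresh world w, vRw]
Accessibility: uRu, uRv, vRv, vRw, wRw
The negation has an open branch (countermodel exists).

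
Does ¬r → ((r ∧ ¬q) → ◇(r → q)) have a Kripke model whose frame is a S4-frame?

Yes, satisfiable

1. ¬r → ((r ∧ ¬q) → ◇(r → q)), 0
2. (r ∧ ¬q) → ◇(r → q), 0
3. ◇(r → q), 0
4. r → q, 1
5. q, 1
Accessibility: 0R0, 0R1, 1R1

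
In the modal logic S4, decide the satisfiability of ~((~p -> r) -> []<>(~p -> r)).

Satisfiable (open branch found)

1. ~((~p -> r) -> []<>(~p -> r)), 0
2. ~p -> r, 0
3. ~[]<>(~p -> r), 0
4. r, 0
5. ~<>(~p -> r), 1
6. ~(~p -> r), 1
7. ~p, 1
8. ~r, 1
Accessibility: 0R0, 0R1, 1R1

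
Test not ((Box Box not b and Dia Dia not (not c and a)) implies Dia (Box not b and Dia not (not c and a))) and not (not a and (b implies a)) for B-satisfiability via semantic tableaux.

Unsatisfiable (every branch closes)

1. not ((Box Box not b and Dia Dia not (not c and a)) implies Dia (Box not b and Dia not (not c and a))) and not (not a and (b implies a)), u
2. not ((Box Box not b and Dia Dia not (not c and a)) implies Dia (Box not b and Dia not (not c and a))), u   [and-rule on 1]
3. not (not a and (b implies a)), u   [and-rule on 1]
4. Box Box not b and Dia Dia not (not c and a), u   [neg-implies-rule on 2]
5. not Dia (Box not b and Dia not (not c and a)), u   [neg-implies-rule on 2]
6. Box Box not b, u   [and-rule on 4]
7. Dia Dia not (not c and a), u   [and-rule on 4]
8. not (Box not b and Dia not (not c and a)), u   [neg-Dia-rule on 5 via uRu]
9. Box not b, u   [Box-rule on 6 via uRu]
10. not b, u   [Box-rule on 9 via uRu]
11. a, u   [neg-and-rule on 3 (branches; this branch)]
12. not Dia not (not c and a), u   [neg-and-rule on 8 (branches; this branch)]
13. not c and a, u   [neg-Dia-rule on 12 via uRu]
14. not c, u   [and-rule on 13]
15. Dia not (not c and a), v   [Dia-rule on 7: fresh world v, uRv]
16. not (Box not b and Dia not (not c and a)), v   [neg-Dia-rule on 5 via uRv]
17. Box not b, v   [Box-rule on 6 via uRv]
18. not b, v   [Box-rule on 9 via uRv]
19. not c and a, v   [neg-Dia-rule on 12 via uRv]
20. not c, v   [and-rule on 19]
21. a, v   [and-rule on 19]
22. not Box not b, v   [neg-and-rule on 16 (branches; this branch)]
23. not (not c and a), w   [Dia-rule on 15: fresh world w, vRw]
24. not b, w   [Box-rule on 17 via vRw]
25. not a, w   [neg-and-rule on 23 (branches; this branch)]
26. b, x   [neg-Box-rule on 22: fresh world x, vRx]
27. not b, x   [Box-rule on 17 via vRx]
Accessibility: uRu, uRv, vRu, vRv, vRw, vRx, wRv, wRw, xRv, xRx
Branch closes: b and not b both at x.
Every branch closes; the branch above is one of them.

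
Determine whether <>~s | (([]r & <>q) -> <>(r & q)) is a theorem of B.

Valid

Tableau for the negation ~(<>~s | (([]r & <>q) -> <>(r & q))):
1. ~(<>~s | (([]r & <>q) -> <>(r & q))), w0
2. ~<>~s, w0
3. ~(([]r & <>q) -> <>(r & q)), w0
4. []r & <>q, w0
5. ~<>(r & q), w0
6. []r, w0
7. <>q, w0
8. s, w0
9. ~(r & q), w0
10. r, w0
11. ~q, w0
12. q, w1
13. s, w1
14. ~(r & q), w1
15. r, w1
16. ~q, w1
Accessibility: w0Rw0, w0Rw1, w1Rw0, w1Rw1
Branch closes: q and ~q both at w1.
All branches of the negation close; one closing branch shown above.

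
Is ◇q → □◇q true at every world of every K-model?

Tableau for the negation ¬(◇q → □◇q):
1. ¬(◇q → □◇q), w0
2. ◇q, w0
3. ¬□◇q, w0
4. q, w1
5. ¬◇q, w2
Accessibility: w0Rw1, w0Rw2
The negation has an open branch (countermodel exists).

Not valid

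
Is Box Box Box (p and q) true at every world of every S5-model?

Tableau for the negation not Box Box Box (p and q):
1. not Box Box Box (p and q), u
2. not Box Box (p and q), v
3. not Box (p and q), w
4. not (p and q), x
5. not q, x
Accessibility: uRu, uRv, uRw, uRx, vRu, vRv, vRw, vRx, wRu, wRv, wRw, wRx, xRu, xRv, xRw, xRx
The negation has an open branch (countermodel exists).

No, not valid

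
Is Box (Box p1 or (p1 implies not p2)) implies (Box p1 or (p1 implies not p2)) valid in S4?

Tableau for the negation not (Box (Box p1 or (p1 implies not p2)) implies (Box p1 or (p1 implies not p2))):
1. not (Box (Box p1 or (p1 implies not p2)) implies (Box p1 or (p1 implies not p2))), u
2. Box (Box p1 or (p1 implies not p2)), u   [neg-implies-rule on 1]
3. not (Box p1 or (p1 implies not p2)), u   [neg-implies-rule on 1]
4. not Box p1, u   [neg-or-rule on 3]
5. not (p1 implies not p2), u   [neg-or-rule on 3]
6. p1, u   [neg-implies-rule on 5]
7. p2, u   [neg-implies-rule on 5]
8. Box p1 or (p1 implies not p2), u   [Box-rule on 2 via uRu]
9. Box p1, u   [or-rule on 8 (branches; this branch)]
10. not p1, v   [neg-Box-rule on 4: fresh world v, uRv]
11. Box p1 or (p1 implies not p2), v   [Box-rule on 2 via uRv]
12. p1, v   [Box-rule on 9 via uRv]
Accessibility: uRu, uRv, vRv
Branch closes: p1 and not p1 both at v.
Every branch of the negation's tableau closes; the branch above is one of them.

Valid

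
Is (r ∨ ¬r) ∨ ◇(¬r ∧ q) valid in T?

Tableau for the negation ¬((r ∨ ¬r) ∨ ◇(¬r ∧ q)):
1. ¬((r ∨ ¬r) ∨ ◇(¬r ∧ q)), 0
2. ¬(r ∨ ¬r), 0   [¬∨-rule on 1]
3. ¬◇(¬r ∧ q), 0   [¬∨-rule on 1]
4. ¬r, 0   [¬∨-rule on 2]
5. r, 0   [¬∨-rule on 2]
Accessibility: 0R0
Branch closes: r and ¬r both at 0.
All branches of the negation close; one closing branch shown above.

Yes, valid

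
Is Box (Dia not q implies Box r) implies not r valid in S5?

Not valid

Tableau for the negation not (Box (Dia not q implies Box r) implies not r):
1. not (Box (Dia not q implies Box r) implies not r), u
2. Box (Dia not q implies Box r), u
3. r, u
4. Dia not q implies Box r, u
5. Box r, u
Accessibility: uRu
The negation has an open branch (countermodel exists).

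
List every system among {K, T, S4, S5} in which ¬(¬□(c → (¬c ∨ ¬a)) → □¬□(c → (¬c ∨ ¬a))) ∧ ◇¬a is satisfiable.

K, T, S4

S4-tableau for the formula:
1. ¬(¬□(c → (¬c ∨ ¬a)) → □¬□(c → (¬c ∨ ¬a))) ∧ ◇¬a, u
2. ¬(¬□(c → (¬c ∨ ¬a)) → □¬□(c → (¬c ∨ ¬a))), u
3. ◇¬a, u
4. ¬□(c → (¬c ∨ ¬a)), u
5. ¬□¬□(c → (¬c ∨ ¬a)), u
6. ¬a, v
7. ¬(c → (¬c ∨ ¬a)), w
8. c, w
9. ¬(¬c ∨ ¬a), w
10. a, w
11. □(c → (¬c ∨ ¬a)), x
12. c → (¬c ∨ ¬a), x
13. ¬c ∨ ¬a, x
14. ¬a, x
Accessibility: uRu, uRv, uRw, uRx, vRv, wRw, xRx
Complete open branch: satisfiable in S4, hence also in K, T (this S4-model is also a K-model and a T-model).
S5-tableau for the formula:
1. ¬(¬□(c → (¬c ∨ ¬a)) → □¬□(c → (¬c ∨ ¬a))) ∧ ◇¬a, u
2. ¬(¬□(c → (¬c ∨ ¬a)) → □¬□(c → (¬c ∨ ¬a))), u
3. ◇¬a, u
4. ¬□(c → (¬c ∨ ¬a)), u
5. ¬□¬□(c → (¬c ∨ ¬a)), u
6. ¬a, v
7. ¬(c → (¬c ∨ ¬a)), w
8. c, w
9. ¬(¬c ∨ ¬a), w
10. a, w
11. □(c → (¬c ∨ ¬a)), x
12. c → (¬c ∨ ¬a), u
13. c → (¬c ∨ ¬a), v
14. c → (¬c ∨ ¬a), w
15. c → (¬c ∨ ¬a), x
16. ¬c ∨ ¬a, u
17. ¬c ∨ ¬a, v
18. ¬c ∨ ¬a, w
19. ¬c ∨ ¬a, x
20. ¬a, u
21. ¬a, w
Accessibility: uRu, uRv, uRw, uRx, vRu, vRv, vRw, vRx, wRu, wRv, wRw, wRx, xRu, xRv, xRw, xRx
Branch closes: a and ¬a both at w.
Every branch closes (one shown): unsatisfiable in S5.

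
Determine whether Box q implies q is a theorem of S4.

Tableau for the negation not (Box q implies q):
1. not (Box q implies q), w0
2. Box q, w0
3. not q, w0
4. q, w0
Accessibility: w0Rw0
Branch closes: q and not q both at w0.
All branches of the negation close; one closing branch shown above.

Yes, valid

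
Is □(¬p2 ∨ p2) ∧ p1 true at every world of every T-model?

Tableau for the negation ¬(□(¬p2 ∨ p2) ∧ p1):
1. ¬(□(¬p2 ∨ p2) ∧ p1), w0
2. ¬p1, w0   [¬∧-rule on 1 (branches; this branch)]
Accessibility: w0Rw0
The negation has an open branch (countermodel exists).

No, not valid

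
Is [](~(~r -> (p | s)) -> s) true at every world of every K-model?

Tableau for the negation ~[](~(~r -> (p | s)) -> s):
1. ~[](~(~r -> (p | s)) -> s), u
2. ~(~(~r -> (p | s)) -> s), v
3. ~(~r -> (p | s)), v
4. ~s, v
5. ~r, v
6. ~(p | s), v
7. ~p, v
Accessibility: uRv
The negation has an open branch (countermodel exists).

Invalid (countermodel exists)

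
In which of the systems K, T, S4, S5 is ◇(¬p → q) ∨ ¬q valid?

K-tableau for the negation ¬(◇(¬p → q) ∨ ¬q):
1. ¬(◇(¬p → q) ∨ ¬q), u
2. ¬◇(¬p → q), u
3. q, u
Complete open branch: countermodel on a K-frame, so not valid in K.
T-tableau for the negation ¬(◇(¬p → q) ∨ ¬q):
1. ¬(◇(¬p → q) ∨ ¬q), u
2. ¬◇(¬p → q), u
3. q, u
4. ¬(¬p → q), u
5. ¬p, u
6. ¬q, u
Accessibility: uRu
Branch closes: q and ¬q both at u.
Every branch closes (one shown): valid in T, hence also in S4, S5 (every theorem of T is a theorem of S4 and S5).

T, S4, S5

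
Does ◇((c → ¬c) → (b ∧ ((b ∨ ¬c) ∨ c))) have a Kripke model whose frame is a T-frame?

Satisfiable

1. ◇((c → ¬c) → (b ∧ ((b ∨ ¬c) ∨ c))), u
2. (c → ¬c) → (b ∧ ((b ∨ ¬c) ∨ c)), v
3. b ∧ ((b ∨ ¬c) ∨ c), v
4. b, v
5. (b ∨ ¬c) ∨ c, v
6. c, v
Accessibility: uRu, uRv, vRv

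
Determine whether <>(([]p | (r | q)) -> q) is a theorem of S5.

Tableau for the negation ~<>(([]p | (r | q)) -> q):
1. ~<>(([]p | (r | q)) -> q), u
2. ~(([]p | (r | q)) -> q), u   [~<>-rule on 1 via uRu]
3. []p | (r | q), u   [~->-rule on 2]
4. ~q, u   [~->-rule on 2]
5. r | q, u   [|-rule on 3 (branches; this branch)]
6. r, u   [|-rule on 5 (branches; this branch)]
Accessibility: uRu
The negation has an open branch (countermodel exists).

Not valid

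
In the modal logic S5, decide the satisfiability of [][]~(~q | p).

1. [][]~(~q | p), u
2. []~(~q | p), u
3. ~(~q | p), u
4. q, u
5. ~p, u
Accessibility: uRu

Yes, satisfiable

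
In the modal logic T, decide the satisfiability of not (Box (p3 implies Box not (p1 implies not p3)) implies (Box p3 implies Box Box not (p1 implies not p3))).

1. not (Box (p3 implies Box not (p1 implies not p3)) implies (Box p3 implies Box Box not (p1 implies not p3))), w0
2. Box (p3 implies Box not (p1 implies not p3)), w0   [neg-implies-rule on 1]
3. not (Box p3 implies Box Box not (p1 implies not p3)), w0   [neg-implies-rule on 1]
4. Box p3, w0   [neg-implies-rule on 3]
5. not Box Box not (p1 implies not p3), w0   [neg-implies-rule on 3]
6. p3 implies Box not (p1 implies not p3), w0   [Box-rule on 2 via w0Rw0]
7. p3, w0   [Box-rule on 4 via w0Rw0]
8. Box not (p1 implies not p3), w0   [implies-rule on 6 (branches; this branch)]
9. not (p1 implies not p3), w0   [Box-rule on 8 via w0Rw0]
10. p1, w0   [neg-implies-rule on 9]
11. not Box not (p1 implies not p3), w1   [neg-Box-rule on 5: fresh world w1, w0Rw1]
12. p3 implies Box not (p1 implies not p3), w1   [Box-rule on 2 via w0Rw1]
13. p3, w1   [Box-rule on 4 via w0Rw1]
14. not (p1 implies not p3), w1   [Box-rule on 8 via w0Rw1]
15. p1, w1   [neg-implies-rule on 14]
16. Box not (p1 implies not p3), w1   [implies-rule on 12 (branches; this branch)]
17. p1 implies not p3, w2   [neg-Box-rule on 11: fresh world w2, w1Rw2]
18. not (p1 implies not p3), w2   [Box-rule on 16 via w1Rw2]
19. p1, w2   [neg-implies-rule on 18]
20. p3, w2   [neg-implies-rule on 18]
21. not p3, w2   [implies-rule on 17 (branches; this branch)]
Accessibility: w0Rw0, w0Rw1, w1Rw1, w1Rw2, w2Rw2
Branch closes: p3 and not p3 both at w2.
Every branch closes; the branch above is one of them.

Unsatisfiable (every branch closes)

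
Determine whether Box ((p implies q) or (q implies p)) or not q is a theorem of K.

Yes, valid

Tableau for the negation not (Box ((p implies q) or (q implies p)) or not q):
1. not (Box ((p implies q) or (q implies p)) or not q), 0
2. not Box ((p implies q) or (q implies p)), 0
3. q, 0
4. not ((p implies q) or (q implies p)), 1
5. not (p implies q), 1
6. not (q implies p), 1
7. p, 1
8. not q, 1
9. q, 1
10. not p, 1
Accessibility: 0R1
Branch closes: q and not q both at 1.
Every branch of the negation's tableau closes; the branch above is one of them.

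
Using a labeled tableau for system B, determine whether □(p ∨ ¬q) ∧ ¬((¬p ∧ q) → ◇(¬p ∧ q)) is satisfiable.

No, unsatisfiable

1. □(p ∨ ¬q) ∧ ¬((¬p ∧ q) → ◇(¬p ∧ q)), u
2. □(p ∨ ¬q), u   [∧-rule on 1]
3. ¬((¬p ∧ q) → ◇(¬p ∧ q)), u   [∧-rule on 1]
4. ¬p ∧ q, u   [¬→-rule on 3]
5. ¬◇(¬p ∧ q), u   [¬→-rule on 3]
6. ¬p, u   [∧-rule on 4]
7. q, u   [∧-rule on 4]
8. p ∨ ¬q, u   [□-rule on 2 via uRu]
9. ¬(¬p ∧ q), u   [¬◇-rule on 5 via uRu]
10. ¬q, u   [∨-rule on 8 (branches; this branch)]
Accessibility: uRu
Branch closes: q and ¬q both at u.
Every branch closes; the branch above is one of them.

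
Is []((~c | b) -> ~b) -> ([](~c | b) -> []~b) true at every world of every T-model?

Valid

Tableau for the negation ~([]((~c | b) -> ~b) -> ([](~c | b) -> []~b)):
1. ~([]((~c | b) -> ~b) -> ([](~c | b) -> []~b)), 0
2. []((~c | b) -> ~b), 0
3. ~([](~c | b) -> []~b), 0
4. [](~c | b), 0
5. ~[]~b, 0
6. (~c | b) -> ~b, 0
7. ~c | b, 0
8. ~b, 0
9. ~c, 0
10. b, 1
11. (~c | b) -> ~b, 1
12. ~c | b, 1
13. ~(~c | b), 1
14. c, 1
15. ~b, 1
Accessibility: 0R0, 0R1, 1R1
Branch closes: b and ~b both at 1.
All branches of the negation close; one closing branch shown above.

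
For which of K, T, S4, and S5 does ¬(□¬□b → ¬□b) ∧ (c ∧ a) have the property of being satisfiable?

K

T-tableau for the formula:
1. ¬(□¬□b → ¬□b) ∧ (c ∧ a), w0
2. ¬(□¬□b → ¬□b), w0
3. c ∧ a, w0
4. □¬□b, w0
5. □b, w0
6. c, w0
7. a, w0
8. ¬□b, w0
9. b, w0
10. ¬b, w1
11. ¬□b, w1
12. b, w1
Accessibility: w0Rw0, w0Rw1, w1Rw1
Branch closes: b and ¬b both at w1.
Every branch closes (one shown): unsatisfiable in T, hence also in S4, S5 (every S4/S5-frame is a T-frame).
K-tableau for the formula:
1. ¬(□¬□b → ¬□b) ∧ (c ∧ a), w0
2. ¬(□¬□b → ¬□b), w0
3. c ∧ a, w0
4. □¬□b, w0
5. □b, w0
6. c, w0
7. a, w0
Complete open branch: satisfiable in K.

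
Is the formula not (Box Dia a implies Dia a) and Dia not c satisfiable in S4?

1. not (Box Dia a implies Dia a) and Dia not c, 0
2. not (Box Dia a implies Dia a), 0
3. Dia not c, 0
4. Box Dia a, 0
5. not Dia a, 0
6. Dia a, 0
7. not a, 0
8. not c, 1
9. Dia a, 1
10. not a, 1
11. a, 2
12. Dia a, 2
13. not a, 2
Accessibility: 0R0, 0R1, 0R2, 1R1, 2R2
Branch closes: a and not a both at 2.
Every branch closes; the branch above is one of them.

Unsatisfiable (every branch closes)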